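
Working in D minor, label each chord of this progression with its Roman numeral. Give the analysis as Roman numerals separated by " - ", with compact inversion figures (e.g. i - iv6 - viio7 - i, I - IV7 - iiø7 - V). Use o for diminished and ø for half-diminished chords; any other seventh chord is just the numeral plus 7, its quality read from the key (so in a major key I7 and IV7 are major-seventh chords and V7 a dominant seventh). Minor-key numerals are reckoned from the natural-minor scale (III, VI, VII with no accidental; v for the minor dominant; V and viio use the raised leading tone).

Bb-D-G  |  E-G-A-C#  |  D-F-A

Bb-D-G: root G is the subdominant; minor triad there is iv6.
E-G-A-C# has root A, degree 5 in D minor, so V43.
D-F-A: root D is the tonic; minor triad there is i.

iv6 - V43 - i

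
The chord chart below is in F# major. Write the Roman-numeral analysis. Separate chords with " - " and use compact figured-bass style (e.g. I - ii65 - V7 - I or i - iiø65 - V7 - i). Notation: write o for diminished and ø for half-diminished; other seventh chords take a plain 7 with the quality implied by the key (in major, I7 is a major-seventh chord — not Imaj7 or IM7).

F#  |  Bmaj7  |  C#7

F#: major triad on F# = scale degree 1 → I.
Bmaj7 has root B, degree 4 in F# major, so IV7.
C#7: root C# is the dominant; dominant seventh chord there is V7.

I - IV7 - V7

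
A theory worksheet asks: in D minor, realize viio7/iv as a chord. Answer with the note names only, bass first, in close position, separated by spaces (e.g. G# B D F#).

viio7/iv is a secondary leading-tone chord. The target iv is G in D minor; the applied chord is rooted a semitone below, on F#.
Building a fully diminished seventh chord on F# gives F#-A-C-Eb.

F# A C Eb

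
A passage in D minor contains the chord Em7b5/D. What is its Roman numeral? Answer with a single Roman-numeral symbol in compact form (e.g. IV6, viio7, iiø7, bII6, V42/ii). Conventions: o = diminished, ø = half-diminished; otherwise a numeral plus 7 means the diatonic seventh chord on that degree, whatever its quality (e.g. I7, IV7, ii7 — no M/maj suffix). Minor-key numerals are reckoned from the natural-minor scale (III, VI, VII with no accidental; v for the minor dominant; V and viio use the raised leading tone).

iiø42

Stacked in thirds the chord is E-G-Bb-D: a half-diminished seventh chord on E.
In D minor, E is the supertonic; the diatonic half-diminished seventh chord there is iiø7.
With D in the bass the chord is in third inversion, so the figured bass is 42.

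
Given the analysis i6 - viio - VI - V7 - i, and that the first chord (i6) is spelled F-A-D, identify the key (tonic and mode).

The chord Dm/F is a minor triad rooted on D; its label is i6.
If D is scale degree 1 and the mode makes that degree carry a minor triad, the tonic is D and the mode is minor.

D minor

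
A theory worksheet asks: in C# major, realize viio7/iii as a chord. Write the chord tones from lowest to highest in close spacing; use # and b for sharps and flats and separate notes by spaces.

The slash marks an applied leading-tone chord: viio of iii. In C# major, iii is E#, so the leading tone to it is D##, a half step below.
Building a fully diminished seventh chord on D## gives D##-F##-A#-C#.

D## F## A# C#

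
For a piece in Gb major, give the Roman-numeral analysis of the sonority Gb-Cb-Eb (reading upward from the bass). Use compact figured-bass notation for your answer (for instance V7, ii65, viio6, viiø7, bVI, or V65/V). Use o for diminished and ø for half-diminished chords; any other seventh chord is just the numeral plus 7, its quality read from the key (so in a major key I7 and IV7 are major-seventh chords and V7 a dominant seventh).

IV64

Stacked in thirds the chord is Cb-Eb-Gb: a major triad on Cb.
In Gb major, Cb is the subdominant; the diatonic major triad there is IV.
With Gb in the bass the chord is in second inversion, so the figured bass is 64.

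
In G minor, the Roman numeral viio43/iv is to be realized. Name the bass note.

F

The applied chord viio43/iv is rooted on B: B-D-F-Ab.
The figure 43 means second inversion — the fifth is in the bass.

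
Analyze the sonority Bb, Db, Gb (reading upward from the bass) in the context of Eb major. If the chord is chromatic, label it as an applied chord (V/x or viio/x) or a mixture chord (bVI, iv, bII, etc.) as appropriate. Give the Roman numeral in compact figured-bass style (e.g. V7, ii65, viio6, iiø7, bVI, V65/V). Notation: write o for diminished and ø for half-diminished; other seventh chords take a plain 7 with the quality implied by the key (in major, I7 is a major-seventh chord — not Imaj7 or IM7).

Stacked in thirds the chord is Gb-Bb-Db: a major triad on Gb.
Gb is the lowered third degree of Eb major (diatonic 3 would be G). This is a major triad on the lowered third degree, borrowed from the parallel minor.
With Bb in the bass the chord is in first inversion, so the figured bass is 6.

bIII6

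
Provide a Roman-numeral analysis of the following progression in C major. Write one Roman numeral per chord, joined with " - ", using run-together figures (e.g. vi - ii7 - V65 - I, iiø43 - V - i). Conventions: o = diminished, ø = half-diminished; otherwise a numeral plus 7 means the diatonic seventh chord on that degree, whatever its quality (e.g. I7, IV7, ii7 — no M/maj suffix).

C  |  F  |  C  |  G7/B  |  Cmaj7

I - IV - I - V65 - I7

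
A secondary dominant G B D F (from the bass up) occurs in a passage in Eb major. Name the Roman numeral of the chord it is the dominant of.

The chord is a dominant seventh chord on G.
A dominant resolves down a perfect fifth: G → C. In Eb major, C is scale degree 6, i.e. vi.

vi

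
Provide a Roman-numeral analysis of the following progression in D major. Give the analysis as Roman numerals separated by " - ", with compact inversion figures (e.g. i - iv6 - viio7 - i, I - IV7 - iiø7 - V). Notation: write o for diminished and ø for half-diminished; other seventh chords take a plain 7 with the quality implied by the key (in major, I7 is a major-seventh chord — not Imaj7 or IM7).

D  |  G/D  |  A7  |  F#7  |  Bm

D: root D is the tonic; major triad there is I.
G/D has root G, degree 4 in D major, so IV64.
A7: root A is the dominant; dominant seventh chord there is V7.
F#7 is the secondary dominant of vi (dominant seventh chord on F#): V7/vi.
Bm: root B is the submediant; minor triad there is vi.

I - IV64 - V7 - V7/vi - vi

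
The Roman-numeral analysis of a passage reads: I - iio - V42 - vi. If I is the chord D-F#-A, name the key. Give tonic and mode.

The chord D is a major triad rooted on D; its label is I.
If D is scale degree 1 and the mode makes that degree carry a major triad, the tonic is D and the mode is major.

D major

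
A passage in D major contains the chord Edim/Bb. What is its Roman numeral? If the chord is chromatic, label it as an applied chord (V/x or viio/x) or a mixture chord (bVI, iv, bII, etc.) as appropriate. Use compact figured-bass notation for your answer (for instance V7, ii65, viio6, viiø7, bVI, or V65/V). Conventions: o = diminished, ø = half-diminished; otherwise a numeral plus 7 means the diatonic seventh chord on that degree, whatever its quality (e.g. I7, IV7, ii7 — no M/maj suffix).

iio64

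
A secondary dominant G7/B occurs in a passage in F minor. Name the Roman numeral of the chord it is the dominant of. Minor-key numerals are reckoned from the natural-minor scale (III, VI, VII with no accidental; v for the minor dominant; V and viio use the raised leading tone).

V

The chord is a dominant seventh chord on G.
A dominant resolves down a perfect fifth: G → C. In F minor, C is scale degree 5, i.e. V.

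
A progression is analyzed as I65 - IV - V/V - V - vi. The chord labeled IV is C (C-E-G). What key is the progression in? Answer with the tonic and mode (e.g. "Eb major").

IV is given as C-E-G — a major triad with root C.
IV on C implies C is the subdominant; that puts the tonic at G, and the uppercase numeral fits major mode.

G major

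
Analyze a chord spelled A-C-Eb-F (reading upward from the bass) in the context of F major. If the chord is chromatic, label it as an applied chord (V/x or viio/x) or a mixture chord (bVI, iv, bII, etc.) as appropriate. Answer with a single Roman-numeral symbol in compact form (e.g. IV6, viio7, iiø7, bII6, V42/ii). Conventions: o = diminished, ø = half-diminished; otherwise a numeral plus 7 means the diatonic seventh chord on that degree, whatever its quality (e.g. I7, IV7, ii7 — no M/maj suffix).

V65/IV

The pitches F-A-C-Eb form a dominant seventh chord rooted on F.
F is not a diatonic chord root with this quality in F major, but it lies a perfect fifth above Bb (IV), so the chord functions as an applied dominant of IV.
With A in the bass the chord is in first inversion, so the figured bass is 65.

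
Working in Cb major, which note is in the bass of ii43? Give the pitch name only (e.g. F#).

ii in Cb major has root Db; the chord is Db-Fb-Ab-Cb.
The figure 43 means second inversion — the fifth is in the bass.

Ab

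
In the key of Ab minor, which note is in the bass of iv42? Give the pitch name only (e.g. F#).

iv in Ab minor has root Db; the chord is Db-Fb-Ab-Cb.
The figure 42 means third inversion — the seventh is in the bass.

Cb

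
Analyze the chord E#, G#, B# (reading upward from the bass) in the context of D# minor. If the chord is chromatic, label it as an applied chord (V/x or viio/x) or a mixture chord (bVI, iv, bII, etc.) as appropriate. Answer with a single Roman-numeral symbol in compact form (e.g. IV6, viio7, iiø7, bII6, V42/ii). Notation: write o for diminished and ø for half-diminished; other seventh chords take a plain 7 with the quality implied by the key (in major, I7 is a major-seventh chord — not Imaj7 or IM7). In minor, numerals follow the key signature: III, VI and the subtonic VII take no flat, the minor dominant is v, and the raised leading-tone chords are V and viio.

Stacked in thirds the chord is E#-G#-B#: a minor triad on E#.
E# is the second degree of D# minor. This is the minor supertonic, borrowed from the parallel major (the Dorian ii).

ii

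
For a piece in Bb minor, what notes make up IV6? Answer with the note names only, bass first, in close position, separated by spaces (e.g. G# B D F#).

G Bb Eb

Scale degree 4 in Bb minor is Eb; here the chord built on it is altered to a major triad. IV6 is the major subdominant, borrowed from the parallel major.
So the chord is Eb-G-Bb, a major triad.
With the 6 figure the chord is in first inversion; from the bass G upward in close position it reads G-Bb-Eb.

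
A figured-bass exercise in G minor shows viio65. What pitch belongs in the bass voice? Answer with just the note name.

viio in G minor has root F#; the chord is F#-A-C-Eb.
The figure 65 means first inversion — the third is in the bass.

A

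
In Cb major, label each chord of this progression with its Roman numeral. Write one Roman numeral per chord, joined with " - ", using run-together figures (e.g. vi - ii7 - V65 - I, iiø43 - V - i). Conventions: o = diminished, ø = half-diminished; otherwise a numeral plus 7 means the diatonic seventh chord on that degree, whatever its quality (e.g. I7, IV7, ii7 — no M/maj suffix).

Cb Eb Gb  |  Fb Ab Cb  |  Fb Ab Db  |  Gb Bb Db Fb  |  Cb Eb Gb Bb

I - IV - ii6 - V7 - I7

Cb-Eb-Gb: major triad on Cb = scale degree 1 → I.
Fb-Ab-Cb: major triad on Fb = scale degree 4 → IV.
Fb-Ab-Db has root Db, degree 2 in Cb major, so ii6.
Gb-Bb-Db-Fb: dominant seventh chord on Gb = scale degree 5 → V7.
Cb-Eb-Gb-Bb: root Cb is the tonic; major seventh chord there is I7.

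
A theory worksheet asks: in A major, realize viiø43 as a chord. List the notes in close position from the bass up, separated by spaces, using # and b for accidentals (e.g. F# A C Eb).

D F# G# B

The numeral's case and figure indicate a half-diminished seventh chord. In A major its root, the leading tone, is G#.
That chord is spelled G#-B-D-F#.
The figured bass 43 indicates second inversion, placing the fifth (D) in the bass: D-F#-G#-B.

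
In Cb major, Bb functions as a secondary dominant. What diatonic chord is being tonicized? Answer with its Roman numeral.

iii

The chord is a major triad on Bb.
A dominant resolves down a perfect fifth: Bb → Eb. In Cb major, Eb is scale degree 3, i.e. iii.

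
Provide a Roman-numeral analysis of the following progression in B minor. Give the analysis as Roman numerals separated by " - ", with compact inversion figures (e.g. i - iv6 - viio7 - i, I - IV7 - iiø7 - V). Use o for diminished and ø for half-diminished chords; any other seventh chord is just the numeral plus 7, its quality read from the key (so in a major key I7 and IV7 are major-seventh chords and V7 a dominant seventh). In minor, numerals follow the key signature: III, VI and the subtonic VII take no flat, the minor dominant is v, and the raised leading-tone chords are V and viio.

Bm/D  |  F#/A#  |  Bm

Bm/D: root B is the tonic; minor triad there is i6.
F#/A#: major triad on F# = scale degree 5 → V6.
Bm has root B, degree 1 in B minor, so i.

i6 - V6 - i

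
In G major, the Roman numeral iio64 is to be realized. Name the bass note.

Eb

iio in G major has root A; the chord is A-C-Eb.
The figure 64 means second inversion — the fifth is in the bass.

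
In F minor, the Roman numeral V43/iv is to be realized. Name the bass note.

The applied chord V43/iv is rooted on F: F-A-C-Eb.
The figure 43 means second inversion — the fifth is in the bass.

C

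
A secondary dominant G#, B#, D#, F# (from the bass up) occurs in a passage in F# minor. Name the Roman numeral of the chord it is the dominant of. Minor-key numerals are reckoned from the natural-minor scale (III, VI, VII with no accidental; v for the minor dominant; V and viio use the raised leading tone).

The chord is a dominant seventh chord on G#.
A dominant resolves down a perfect fifth: G# → C#. In F# minor, C# is scale degree 5, i.e. V.

V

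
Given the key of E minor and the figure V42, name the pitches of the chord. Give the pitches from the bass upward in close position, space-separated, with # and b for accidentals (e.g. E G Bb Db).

In E minor, the dominant is B. The dominant is major (leading tone raised), so V is a dominant seventh chord.
Stacking thirds from B gives B-D#-F#-A.
With the 42 figure the chord is in third inversion; from the bass A upward in close position it reads A-B-D#-F#.

A B D# F#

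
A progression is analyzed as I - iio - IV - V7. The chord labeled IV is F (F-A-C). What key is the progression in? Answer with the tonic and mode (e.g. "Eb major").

C major

The anchor chord is a major triad on F, labeled IV.
Counting down 3 scale steps from F places the tonic on C; a major triad on degree 4 is diatonic only in major.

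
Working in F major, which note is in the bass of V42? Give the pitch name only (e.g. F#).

V in F major has root C; the chord is C-E-G-Bb.
The figure 42 means third inversion — the seventh is in the bass.

Bb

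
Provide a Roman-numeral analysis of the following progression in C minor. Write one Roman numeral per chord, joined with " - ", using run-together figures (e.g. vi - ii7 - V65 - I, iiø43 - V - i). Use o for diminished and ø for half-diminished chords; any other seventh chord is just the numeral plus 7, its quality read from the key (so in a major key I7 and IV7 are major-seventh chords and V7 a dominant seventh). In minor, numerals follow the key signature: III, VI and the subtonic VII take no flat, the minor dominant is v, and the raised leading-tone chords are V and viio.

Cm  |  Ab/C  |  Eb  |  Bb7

Cm: minor triad on C = scale degree 1 → i.
Ab/C: major triad on Ab = scale degree 6 → VI6.
Eb has root Eb, degree 3 in C minor, so III.
Bb7: dominant seventh chord on Bb = scale degree 7 → VII7.

i - VI6 - III - VII7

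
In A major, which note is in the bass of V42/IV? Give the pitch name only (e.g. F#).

The applied chord V42/IV is rooted on A: A-C#-E-G.
The figure 42 means third inversion — the seventh is in the bass.

G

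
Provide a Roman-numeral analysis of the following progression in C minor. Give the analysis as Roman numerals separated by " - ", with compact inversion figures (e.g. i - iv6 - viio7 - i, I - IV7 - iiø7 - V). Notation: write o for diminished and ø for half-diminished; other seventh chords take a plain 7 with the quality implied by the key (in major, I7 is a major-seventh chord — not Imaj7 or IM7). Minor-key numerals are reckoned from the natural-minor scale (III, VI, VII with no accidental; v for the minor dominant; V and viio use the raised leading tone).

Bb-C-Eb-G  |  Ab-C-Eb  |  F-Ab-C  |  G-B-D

i42 - VI - iv - V

Bb-C-Eb-G: root C is the tonic; minor seventh chord there is i42.
Ab-C-Eb has root Ab, degree 6 in C minor, so VI.
F-Ab-C: minor triad on F = scale degree 4 → iv.
G-B-D: root G is the dominant; major triad there is V.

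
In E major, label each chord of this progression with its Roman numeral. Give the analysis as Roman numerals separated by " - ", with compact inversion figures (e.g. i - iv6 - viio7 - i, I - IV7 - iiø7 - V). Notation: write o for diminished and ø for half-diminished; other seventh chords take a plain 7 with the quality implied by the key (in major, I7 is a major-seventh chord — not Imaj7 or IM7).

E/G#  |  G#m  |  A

I6 - iii - IV

E/G# has root E, degree 1 in E major, so I6.
G#m: root G# is the mediant; minor triad there is iii.
A has root A, degree 4 in E major, so IV.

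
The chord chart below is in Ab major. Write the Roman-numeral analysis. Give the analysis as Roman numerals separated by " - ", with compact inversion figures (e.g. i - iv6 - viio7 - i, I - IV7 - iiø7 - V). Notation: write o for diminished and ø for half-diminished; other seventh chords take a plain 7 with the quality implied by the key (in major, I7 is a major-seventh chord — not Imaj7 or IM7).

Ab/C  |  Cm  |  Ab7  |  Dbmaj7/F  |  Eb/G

Ab/C has root Ab, degree 1 in Ab major, so I6.
Cm: root C is the mediant; minor triad there is iii.
Ab7: chromatic; Ab is V of IV, so V7/IV.
Dbmaj7/F has root Db, degree 4 in Ab major, so IV65.
Eb/G: root Eb is the dominant; major triad there is V6.

I6 - iii - V7/IV - IV65 - V6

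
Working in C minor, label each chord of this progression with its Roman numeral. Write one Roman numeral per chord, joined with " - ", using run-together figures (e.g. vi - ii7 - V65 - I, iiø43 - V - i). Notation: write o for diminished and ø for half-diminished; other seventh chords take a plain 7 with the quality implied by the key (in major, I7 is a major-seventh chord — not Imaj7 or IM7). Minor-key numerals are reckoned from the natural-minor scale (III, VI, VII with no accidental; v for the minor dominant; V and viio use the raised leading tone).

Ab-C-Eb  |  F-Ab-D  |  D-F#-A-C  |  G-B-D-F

Ab-C-Eb: root Ab is the submediant; major triad there is VI.
F-Ab-D: root D is the supertonic; diminished triad there is iio6.
D-F#-A-C is the secondary dominant of V (dominant seventh chord on D): V7/V.
G-B-D-F: dominant seventh chord on G = scale degree 5 → V7.

VI - iio6 - V7/V - V7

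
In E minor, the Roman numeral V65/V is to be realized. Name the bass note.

A#

The applied chord V65/V is rooted on F#: F#-A#-C#-E.
The figure 65 means first inversion — the third is in the bass.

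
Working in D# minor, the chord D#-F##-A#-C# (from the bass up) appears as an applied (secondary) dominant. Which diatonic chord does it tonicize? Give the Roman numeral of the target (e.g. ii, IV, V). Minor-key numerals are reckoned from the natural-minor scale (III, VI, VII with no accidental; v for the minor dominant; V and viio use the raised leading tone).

The chord is a dominant seventh chord on D#.
A dominant resolves down a perfect fifth: D# → G#. In D# minor, G# is scale degree 4, i.e. iv.

iv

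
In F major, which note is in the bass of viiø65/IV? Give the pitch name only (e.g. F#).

C

The applied chord viiø65/IV is rooted on A: A-C-Eb-G.
The figure 65 means first inversion — the third is in the bass.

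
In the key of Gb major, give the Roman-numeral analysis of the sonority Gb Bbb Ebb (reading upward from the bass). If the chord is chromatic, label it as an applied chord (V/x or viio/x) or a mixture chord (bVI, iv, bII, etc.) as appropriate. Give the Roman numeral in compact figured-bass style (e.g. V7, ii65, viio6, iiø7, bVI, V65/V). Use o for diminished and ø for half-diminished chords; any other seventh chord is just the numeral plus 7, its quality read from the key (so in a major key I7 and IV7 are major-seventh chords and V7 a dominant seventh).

bVI6

The pitches Ebb-Gb-Bbb form a major triad rooted on Ebb.
Ebb is the lowered sixth degree of Gb major (diatonic 6 would be Eb). This is a major triad on the lowered sixth degree, borrowed from the parallel minor.
With Gb in the bass the chord is in first inversion, so the figured bass is 6.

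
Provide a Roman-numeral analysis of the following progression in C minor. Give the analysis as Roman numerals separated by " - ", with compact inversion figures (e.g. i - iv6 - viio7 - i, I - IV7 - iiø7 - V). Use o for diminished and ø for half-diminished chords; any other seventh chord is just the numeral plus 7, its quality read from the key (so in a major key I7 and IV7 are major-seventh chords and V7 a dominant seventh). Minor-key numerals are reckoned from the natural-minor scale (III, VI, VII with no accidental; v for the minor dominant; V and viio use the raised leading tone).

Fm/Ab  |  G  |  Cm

iv6 - V - i

Fm/Ab: root F is the subdominant; minor triad there is iv6.
G: major triad on G = scale degree 5 → V.
Cm: minor triad on C = scale degree 1 → i.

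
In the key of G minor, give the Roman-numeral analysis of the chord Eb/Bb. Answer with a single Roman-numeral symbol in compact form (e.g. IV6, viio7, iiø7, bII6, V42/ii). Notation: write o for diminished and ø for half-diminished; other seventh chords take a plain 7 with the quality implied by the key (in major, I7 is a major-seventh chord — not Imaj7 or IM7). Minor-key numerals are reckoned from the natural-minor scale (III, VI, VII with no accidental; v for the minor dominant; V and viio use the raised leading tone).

VI64

Stacked in thirds the chord is Eb-G-Bb: a major triad on Eb.
In G minor, Eb is the submediant; the diatonic major triad there is VI.
With Bb in the bass the chord is in second inversion, so the figured bass is 64.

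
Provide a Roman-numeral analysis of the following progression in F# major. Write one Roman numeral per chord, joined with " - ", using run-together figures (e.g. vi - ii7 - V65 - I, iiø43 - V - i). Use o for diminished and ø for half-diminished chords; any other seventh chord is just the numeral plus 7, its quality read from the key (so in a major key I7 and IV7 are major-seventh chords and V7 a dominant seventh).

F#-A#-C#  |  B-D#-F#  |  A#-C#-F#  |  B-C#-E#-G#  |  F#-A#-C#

F#-A#-C# has root F#, degree 1 in F# major, so I.
B-D#-F# has root B, degree 4 in F# major, so IV.
A#-C#-F#: major triad on F# = scale degree 1 → I6.
B-C#-E#-G#: dominant seventh chord on C# = scale degree 5 → V42.
F#-A#-C# has root F#, degree 1 in F# major, so I.

I - IV - I6 - V42 - I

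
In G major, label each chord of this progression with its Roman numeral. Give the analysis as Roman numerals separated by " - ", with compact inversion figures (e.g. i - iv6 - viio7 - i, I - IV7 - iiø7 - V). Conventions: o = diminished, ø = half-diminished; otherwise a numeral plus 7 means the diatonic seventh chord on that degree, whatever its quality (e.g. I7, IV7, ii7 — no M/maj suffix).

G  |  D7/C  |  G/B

I - V42 - I6

G: major triad on G = scale degree 1 → I.
D7/C: dominant seventh chord on D = scale degree 5 → V42.
G/B: major triad on G = scale degree 1 → I6.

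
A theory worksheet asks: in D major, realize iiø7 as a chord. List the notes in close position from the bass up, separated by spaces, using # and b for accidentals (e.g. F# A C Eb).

E G Bb D

iiø7 is the half-diminished supertonic seventh, borrowed from the parallel minor. In D major that root is E.
So the chord is E-G-Bb-D, a half-diminished seventh chord.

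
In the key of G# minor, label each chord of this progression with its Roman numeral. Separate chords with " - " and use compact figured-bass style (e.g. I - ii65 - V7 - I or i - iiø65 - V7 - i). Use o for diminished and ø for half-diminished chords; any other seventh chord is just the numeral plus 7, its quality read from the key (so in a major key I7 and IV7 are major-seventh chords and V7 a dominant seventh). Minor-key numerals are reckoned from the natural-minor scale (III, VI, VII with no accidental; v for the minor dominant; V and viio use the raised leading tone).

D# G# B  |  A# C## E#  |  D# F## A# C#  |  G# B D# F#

D#-G#-B: root G# is the tonic; minor triad there is i64.
A#-C##-E#: a major triad on A#, the applied dominant of V → V/V.
D#-F##-A#-C# has root D#, degree 5 in G# minor, so V7.
G#-B-D#-F#: minor seventh chord on G# = scale degree 1 → i7.

i64 - V/V - V7 - i7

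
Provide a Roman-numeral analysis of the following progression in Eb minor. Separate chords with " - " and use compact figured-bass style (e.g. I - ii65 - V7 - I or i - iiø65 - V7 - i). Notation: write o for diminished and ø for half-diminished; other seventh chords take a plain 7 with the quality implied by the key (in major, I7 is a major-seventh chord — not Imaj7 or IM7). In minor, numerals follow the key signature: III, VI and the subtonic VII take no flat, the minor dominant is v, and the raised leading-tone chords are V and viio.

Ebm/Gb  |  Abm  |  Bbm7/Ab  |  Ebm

Ebm/Gb has root Eb, degree 1 in Eb minor, so i6.
Abm has root Ab, degree 4 in Eb minor, so iv.
Bbm7/Ab: minor seventh chord on Bb = scale degree 5 → v42.
Ebm: minor triad on Eb = scale degree 1 → i.

i6 - iv - v42 - i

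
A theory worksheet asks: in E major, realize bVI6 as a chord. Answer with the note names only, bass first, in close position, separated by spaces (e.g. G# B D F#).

E G C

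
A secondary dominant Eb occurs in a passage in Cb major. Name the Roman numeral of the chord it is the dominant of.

The chord is a major triad on Eb.
A dominant resolves down a perfect fifth: Eb → Ab. In Cb major, Ab is scale degree 6, i.e. vi.

vi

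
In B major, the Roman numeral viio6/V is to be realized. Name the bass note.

The applied chord viio6/V is rooted on E#: E#-G#-B.
The figure 6 means first inversion — the third is in the bass.

G#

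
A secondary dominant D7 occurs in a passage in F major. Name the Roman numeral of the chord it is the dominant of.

ii

The chord is a dominant seventh chord on D.
A dominant resolves down a perfect fifth: D → G. In F major, G is scale degree 2, i.e. ii.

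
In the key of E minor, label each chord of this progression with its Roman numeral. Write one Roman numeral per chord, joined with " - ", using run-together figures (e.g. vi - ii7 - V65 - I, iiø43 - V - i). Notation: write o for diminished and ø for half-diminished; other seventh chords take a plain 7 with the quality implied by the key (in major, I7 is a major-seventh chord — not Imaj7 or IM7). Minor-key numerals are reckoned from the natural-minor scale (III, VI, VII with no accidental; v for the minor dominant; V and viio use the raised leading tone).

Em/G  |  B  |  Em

Em/G: minor triad on E = scale degree 1 → i6.
B has root B, degree 5 in E minor, so V.
Em has root E, degree 1 in E minor, so i.

i6 - V - i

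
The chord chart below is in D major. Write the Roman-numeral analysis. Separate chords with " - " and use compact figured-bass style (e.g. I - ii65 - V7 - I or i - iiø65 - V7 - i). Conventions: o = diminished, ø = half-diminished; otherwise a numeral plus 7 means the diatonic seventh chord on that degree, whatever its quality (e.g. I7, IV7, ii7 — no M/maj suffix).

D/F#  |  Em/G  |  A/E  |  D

I6 - ii6 - V64 - I

D/F#: root D is the tonic; major triad there is I6.
Em/G has root E, degree 2 in D major, so ii6.
A/E: major triad on A = scale degree 5 → V64.
D has root D, degree 1 in D major, so I.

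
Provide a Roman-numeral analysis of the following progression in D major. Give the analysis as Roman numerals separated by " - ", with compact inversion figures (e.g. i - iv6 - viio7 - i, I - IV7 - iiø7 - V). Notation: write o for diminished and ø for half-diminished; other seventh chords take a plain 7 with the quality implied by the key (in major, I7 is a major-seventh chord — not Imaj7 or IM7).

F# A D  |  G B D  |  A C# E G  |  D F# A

I6 - IV - V7 - I

F#-A-D: root D is the tonic; major triad there is I6.
G-B-D has root G, degree 4 in D major, so IV.
A-C#-E-G has root A, degree 5 in D major, so V7.
D-F#-A: root D is the tonic; major triad there is I.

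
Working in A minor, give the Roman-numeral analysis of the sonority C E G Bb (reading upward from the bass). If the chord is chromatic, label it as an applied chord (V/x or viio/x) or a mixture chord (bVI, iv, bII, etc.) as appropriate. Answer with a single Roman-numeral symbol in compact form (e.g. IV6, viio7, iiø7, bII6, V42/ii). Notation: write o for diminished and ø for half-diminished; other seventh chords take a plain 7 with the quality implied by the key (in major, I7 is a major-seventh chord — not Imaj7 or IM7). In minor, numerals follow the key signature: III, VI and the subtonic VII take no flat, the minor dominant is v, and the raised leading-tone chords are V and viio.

V7/VI

The pitches C-E-G-Bb form a dominant seventh chord rooted on C.
C is not a diatonic chord root with this quality in A minor, but it lies a perfect fifth above F (VI), so the chord functions as an applied dominant of VI.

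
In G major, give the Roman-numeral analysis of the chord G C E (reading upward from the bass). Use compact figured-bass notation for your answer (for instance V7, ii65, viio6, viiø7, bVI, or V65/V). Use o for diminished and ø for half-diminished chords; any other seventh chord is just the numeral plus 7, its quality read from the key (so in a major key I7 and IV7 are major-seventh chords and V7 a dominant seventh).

IV64

The pitches C-E-G form a major triad rooted on C.
C is scale degree 4 in G major, and a major triad on that degree is written IV.
With G in the bass the chord is in second inversion, so the figured bass is 64.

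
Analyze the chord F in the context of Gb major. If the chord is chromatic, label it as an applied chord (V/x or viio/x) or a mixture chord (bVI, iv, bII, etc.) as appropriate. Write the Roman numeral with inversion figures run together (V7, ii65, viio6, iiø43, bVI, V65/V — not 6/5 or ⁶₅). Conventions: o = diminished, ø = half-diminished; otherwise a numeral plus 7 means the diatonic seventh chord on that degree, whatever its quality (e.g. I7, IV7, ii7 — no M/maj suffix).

V/iii

The pitches F-A-C form a major triad rooted on F.
F is not a diatonic chord root with this quality in Gb major, but it lies a perfect fifth above Bb (iii), so the chord functions as an applied dominant of iii.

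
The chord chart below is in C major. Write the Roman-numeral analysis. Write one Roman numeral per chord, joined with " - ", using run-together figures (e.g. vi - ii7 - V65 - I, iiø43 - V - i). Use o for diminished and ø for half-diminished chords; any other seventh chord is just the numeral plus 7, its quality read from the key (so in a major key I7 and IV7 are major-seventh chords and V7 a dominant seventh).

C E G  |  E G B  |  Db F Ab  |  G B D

I - iii - bII - V

C-E-G: major triad on C = scale degree 1 → I.
E-G-B: minor triad on E = scale degree 3 → iii.
Db-F-Ab: Db with this quality isn't in the key; a major triad on b2 is the Neapolitan chord, bII.
G-B-D has root G, degree 5 in C major, so V.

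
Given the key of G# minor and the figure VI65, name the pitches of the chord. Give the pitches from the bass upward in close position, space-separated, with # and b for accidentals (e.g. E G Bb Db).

In G# minor, scale degree 6 is E, and the diatonic chord built there is a major seventh chord.
That chord is spelled E-G#-B-D#.
The figured bass 65 indicates first inversion, placing the third (G#) in the bass: G#-B-D#-E.

G# B D# E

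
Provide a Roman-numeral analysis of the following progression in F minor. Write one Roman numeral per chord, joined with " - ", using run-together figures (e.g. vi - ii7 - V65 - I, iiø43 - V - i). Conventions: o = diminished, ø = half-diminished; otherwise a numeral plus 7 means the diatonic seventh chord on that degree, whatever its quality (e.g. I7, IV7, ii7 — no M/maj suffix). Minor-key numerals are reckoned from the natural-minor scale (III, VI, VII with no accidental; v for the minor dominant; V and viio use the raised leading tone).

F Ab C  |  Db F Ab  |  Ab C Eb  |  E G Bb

F-Ab-C: minor triad on F = scale degree 1 → i.
Db-F-Ab has root Db, degree 6 in F minor, so VI.
Ab-C-Eb: major triad on Ab = scale degree 3 → III.
E-G-Bb: diminished triad on E = scale degree 7 → viio.

i - VI - III - viio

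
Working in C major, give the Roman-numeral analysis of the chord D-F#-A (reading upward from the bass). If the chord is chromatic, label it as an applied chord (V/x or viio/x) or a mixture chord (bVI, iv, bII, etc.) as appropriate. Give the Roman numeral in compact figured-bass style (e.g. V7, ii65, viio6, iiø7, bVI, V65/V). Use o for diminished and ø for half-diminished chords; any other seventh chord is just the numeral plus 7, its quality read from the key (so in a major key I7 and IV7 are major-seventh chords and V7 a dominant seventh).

V/V

The pitches D-F#-A form a major triad rooted on D.
D is not a diatonic chord root with this quality in C major, but it lies a perfect fifth above G (V), so the chord functions as an applied dominant of V.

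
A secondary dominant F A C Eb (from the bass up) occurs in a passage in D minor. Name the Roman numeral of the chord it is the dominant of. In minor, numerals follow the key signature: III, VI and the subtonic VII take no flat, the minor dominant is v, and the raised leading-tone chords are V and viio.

The chord is a dominant seventh chord on F.
A dominant resolves down a perfect fifth: F → Bb. In D minor, Bb is scale degree 6, i.e. VI.

VI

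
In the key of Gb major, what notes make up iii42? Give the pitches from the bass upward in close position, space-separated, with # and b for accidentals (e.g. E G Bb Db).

Ab Bb Db F

The numeral's case and figure indicate a minor seventh chord. In Gb major its root, the mediant, is Bb.
Stacking thirds from Bb gives Bb-Db-F-Ab.
The figured bass 42 indicates third inversion, placing the seventh (Ab) in the bass: Ab-Bb-Db-F.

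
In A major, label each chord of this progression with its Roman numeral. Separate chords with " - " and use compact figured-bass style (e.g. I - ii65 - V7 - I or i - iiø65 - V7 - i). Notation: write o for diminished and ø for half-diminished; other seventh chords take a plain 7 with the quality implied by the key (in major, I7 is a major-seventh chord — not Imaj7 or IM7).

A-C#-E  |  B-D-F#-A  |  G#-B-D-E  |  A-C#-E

A-C#-E: root A is the tonic; major triad there is I.
B-D-F#-A: root B is the supertonic; minor seventh chord there is ii7.
G#-B-D-E has root E, degree 5 in A major, so V65.
A-C#-E has root A, degree 1 in A major, so I.

I - ii7 - V65 - I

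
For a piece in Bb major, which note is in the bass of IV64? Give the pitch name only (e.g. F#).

Bb

IV in Bb major has root Eb; the chord is Eb-G-Bb.
The figure 64 means second inversion — the fifth is in the bass.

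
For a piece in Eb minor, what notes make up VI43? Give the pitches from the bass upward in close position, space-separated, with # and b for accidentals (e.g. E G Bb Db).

Gb Bb Cb Eb

The numeral's case and figure indicate a major seventh chord. In Eb minor its root, the submediant, is Cb.
That chord is spelled Cb-Eb-Gb-Bb.
With the 43 figure the chord is in second inversion; from the bass Gb upward in close position it reads Gb-Bb-Cb-Eb.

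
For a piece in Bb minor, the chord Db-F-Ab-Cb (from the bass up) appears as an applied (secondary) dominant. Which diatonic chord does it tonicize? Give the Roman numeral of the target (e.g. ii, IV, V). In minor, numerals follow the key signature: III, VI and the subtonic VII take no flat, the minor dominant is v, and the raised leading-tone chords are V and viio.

VI

The chord is a dominant seventh chord on Db.
A dominant resolves down a perfect fifth: Db → Gb. In Bb minor, Gb is scale degree 6, i.e. VI.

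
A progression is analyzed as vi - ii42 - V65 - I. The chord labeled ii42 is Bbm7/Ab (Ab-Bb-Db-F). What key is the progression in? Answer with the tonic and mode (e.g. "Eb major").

Ab major

ii42 is given as Ab-Bb-Db-F — a minor seventh chord with root Bb.
If Bb is scale degree 2 and the mode makes that degree carry a minor seventh chord, the tonic is Ab and the mode is major.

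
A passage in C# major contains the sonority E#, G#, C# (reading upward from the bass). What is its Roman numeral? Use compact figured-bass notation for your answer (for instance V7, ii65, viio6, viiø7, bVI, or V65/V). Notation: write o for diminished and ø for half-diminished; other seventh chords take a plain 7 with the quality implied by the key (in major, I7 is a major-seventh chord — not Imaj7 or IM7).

The pitches C#-E#-G# form a major triad rooted on C#.
In C# major, C# is the tonic; the diatonic major triad there is I.
With E# in the bass the chord is in first inversion, so the figured bass is 6.

I6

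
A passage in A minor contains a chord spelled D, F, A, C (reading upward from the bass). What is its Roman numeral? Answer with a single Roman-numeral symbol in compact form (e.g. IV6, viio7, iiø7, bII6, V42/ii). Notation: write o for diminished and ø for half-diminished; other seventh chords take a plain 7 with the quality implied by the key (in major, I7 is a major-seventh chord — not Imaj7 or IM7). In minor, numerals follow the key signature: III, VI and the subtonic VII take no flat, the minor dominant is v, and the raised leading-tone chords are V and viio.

iv7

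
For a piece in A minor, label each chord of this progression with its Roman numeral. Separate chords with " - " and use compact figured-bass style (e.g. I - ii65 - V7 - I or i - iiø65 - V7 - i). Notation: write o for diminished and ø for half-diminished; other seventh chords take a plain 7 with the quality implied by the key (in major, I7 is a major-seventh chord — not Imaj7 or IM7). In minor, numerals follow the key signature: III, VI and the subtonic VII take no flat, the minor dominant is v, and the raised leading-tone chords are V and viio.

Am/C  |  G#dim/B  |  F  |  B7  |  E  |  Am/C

i6 - viio6 - VI - V7/V - V - i6

Am/C: minor triad on A = scale degree 1 → i6.
G#dim/B: diminished triad on G# = scale degree 7 → viio6.
F: major triad on F = scale degree 6 → VI.
B7: chromatic; B is V of V, so V7/V.
E has root E, degree 5 in A minor, so V.
Am/C has root A, degree 1 in A minor, so i6.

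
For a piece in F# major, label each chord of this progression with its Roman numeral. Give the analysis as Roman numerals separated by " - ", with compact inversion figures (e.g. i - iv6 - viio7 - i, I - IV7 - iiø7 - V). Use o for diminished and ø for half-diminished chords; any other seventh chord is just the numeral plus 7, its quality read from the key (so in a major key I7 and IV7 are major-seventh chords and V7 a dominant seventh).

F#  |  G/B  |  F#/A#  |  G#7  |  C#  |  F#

I - bII6 - I6 - V7/V - V - I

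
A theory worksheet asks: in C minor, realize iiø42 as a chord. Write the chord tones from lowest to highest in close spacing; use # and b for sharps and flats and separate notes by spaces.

C D F Ab

In C minor, the second degree is D, and the diatonic chord built there is a half-diminished seventh chord.
That chord is spelled D-F-Ab-C.
The figured bass 42 indicates third inversion, placing the seventh (C) in the bass: C-D-F-Ab.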